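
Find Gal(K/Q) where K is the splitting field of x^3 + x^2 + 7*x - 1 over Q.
Gal(K/Q) = S_3 (symmetric group of order 6)

Compute the discriminant of x^3 + (1)*x^2 + (7)*x + (-1): Δ = -1472. Since Δ is not a rational square, the Galois group is not contained in A_3; it must be the full S_3 (irreducibility of the cubic rules out anything smaller).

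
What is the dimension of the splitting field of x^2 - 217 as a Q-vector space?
[K:Q] = 2

The polynomial x^2 - 217 is irreducible over Q since 217 is not a perfect square. Its splitting field is Q(sqrt(217)), which has degree 2 over Q.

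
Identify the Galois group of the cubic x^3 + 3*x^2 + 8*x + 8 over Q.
Gal(K/Q) = S_3 (symmetric group of order 6)

Compute the discriminant of x^3 + (3)*x^2 + (8)*x + (8): Δ = -608. Since Δ is not a rational square, the Galois group is not contained in A_3; it must be the full S_3 (irreducibility of the cubic rules out anything smaller).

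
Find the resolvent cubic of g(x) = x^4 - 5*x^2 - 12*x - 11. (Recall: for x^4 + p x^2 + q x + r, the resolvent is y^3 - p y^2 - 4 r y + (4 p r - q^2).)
h(y) = y^3 + 5*y^2 + 44*y + 76

Identify coefficients: p = -5, q = -12, r = -11.
Plug into h(y) = y^3 - p y^2 - 4 r y + (4 p r - q^2):
  h(y) = y^3 - (-5) y^2 - 4*(-11) y + (4*(-5)*(-11) - (-12)^2)
       = y^3 + (5) y^2 + (44) y + (76).
Simplifying: h(y) = y^3 + 5*y^2 + 44*y + 76.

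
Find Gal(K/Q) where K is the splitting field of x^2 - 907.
Gal(K/Q) = Z/2Z (cyclic of order 2)

x^2 - 907 is irreducible over Q since 907 is not a rational square. The splitting field Q(sqrt(907)) has degree 2 over Q, and its unique nontrivial automorphism is sqrt(907) ↦ -sqrt(907). Hence Gal(Q(sqrt(907))/Q) = Z/2Z.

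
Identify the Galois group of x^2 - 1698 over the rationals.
Gal(K/Q) = Z/2Z (cyclic of order 2)

x^2 - 1698 is irreducible over Q since 1698 is not a rational square. The splitting field Q(sqrt(1698)) has degree 2 over Q, and its unique nontrivial automorphism is sqrt(1698) ↦ -sqrt(1698). Hence Gal(Q(sqrt(1698))/Q) = Z/2Z.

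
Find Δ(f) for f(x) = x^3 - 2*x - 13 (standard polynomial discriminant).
Δ = -4531

For a depressed cubic x^3 + p x + q the discriminant is Δ = -4 p^3 - 27 q^2 = -4*(-2)^3 - 27*(-13)^2 = 32 - 4563 = -4531.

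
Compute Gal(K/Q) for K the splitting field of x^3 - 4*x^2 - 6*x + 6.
Gal(K/Q) = S_3 (symmetric group of order 6)

Compute the discriminant of x^3 + (-4)*x^2 + (-6)*x + (6): Δ = 4596. Since Δ is not a rational square, the Galois group is not contained in A_3; it must be the full S_3 (irreducibility of the cubic rules out anything smaller).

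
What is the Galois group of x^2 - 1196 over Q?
Gal(K/Q) = Z/2Z (cyclic of order 2)

x^2 - 1196 is irreducible over Q since 1196 is not a rational square. The splitting field Q(sqrt(1196)) has degree 2 over Q, and its unique nontrivial automorphism is sqrt(1196) ↦ -sqrt(1196). Hence Gal(Q(sqrt(1196))/Q) = Z/2Z.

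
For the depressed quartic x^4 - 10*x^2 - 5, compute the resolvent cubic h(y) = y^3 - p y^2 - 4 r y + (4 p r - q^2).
h(y) = y^3 + 10*y^2 + 20*y + 200

Identify coefficients: p = -10, q = 0, r = -5.
Plug into h(y) = y^3 - p y^2 - 4 r y + (4 p r - q^2):
  h(y) = y^3 - (-10) y^2 - 4*(-5) y + (4*(-10)*(-5) - (0)^2)
       = y^3 + (10) y^2 + (20) y + (200).
Simplifying: h(y) = y^3 + 10*y^2 + 20*y + 200.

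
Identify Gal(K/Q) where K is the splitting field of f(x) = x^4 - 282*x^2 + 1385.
Gal(K/Q) = V_4 (Klein four-group, Z/2Z × Z/2Z)

f factors as (x^2 - 5)(x^2 - 277), so the splitting field is K = Q(sqrt(5), sqrt(277)). The elements 5, 277, 1385 are all non-squares in Q, so sqrt(5) and sqrt(277) generate independent quadratic extensions. Thus [K:Q] = 4 and Gal(K/Q) is generated by the two order-2 automorphisms sqrt(5) ↦ -sqrt(5) and sqrt(277) ↦ -sqrt(277), giving V_4.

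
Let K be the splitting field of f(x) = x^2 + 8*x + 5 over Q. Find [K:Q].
[K:Q] = 2

The discriminant of x^2 + (8)*x + (5) is b^2 - 4c = 64 - (20) = 44. Since 44 is not a perfect square in Q, the polynomial is irreducible over Q. Its two roots generate a degree-2 extension, so [K:Q] = 2.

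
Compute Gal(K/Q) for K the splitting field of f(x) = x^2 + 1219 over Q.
Gal(K/Q) = Z/2Z (cyclic of order 2)

x^2 + 1219 is irreducible over Q since -1219 is not a rational square. The splitting field Q(sqrt(-1219)) has degree 2 over Q, and its unique nontrivial automorphism is sqrt(-1219) ↦ -sqrt(-1219). Hence Gal(Q(sqrt(-1219))/Q) = Z/2Z.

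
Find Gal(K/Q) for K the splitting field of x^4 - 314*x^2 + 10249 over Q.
Gal(K/Q) = V_4 (Klein four-group, Z/2Z × Z/2Z)

f factors as (x^2 - 37)(x^2 - 277), so the splitting field is K = Q(sqrt(37), sqrt(277)). The elements 37, 277, 10249 are all non-squares in Q, so sqrt(37) and sqrt(277) generate independent quadratic extensions. Thus [K:Q] = 4 and Gal(K/Q) is generated by the two order-2 automorphisms sqrt(37) ↦ -sqrt(37) and sqrt(277) ↦ -sqrt(277), giving V_4.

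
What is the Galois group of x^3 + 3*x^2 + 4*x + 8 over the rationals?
Gal(K/Q) = S_3 (symmetric group of order 6)

Compute the discriminant of x^3 + (3)*x^2 + (4)*x + (8): Δ = -976. Since Δ is not a rational square, the Galois group is not contained in A_3; it must be the full S_3 (irreducibility of the cubic rules out anything smaller).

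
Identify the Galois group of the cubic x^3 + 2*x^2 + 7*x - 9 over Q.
Gal(K/Q) = S_3 (symmetric group of order 6)

Compute the discriminant of x^3 + (2)*x^2 + (7)*x + (-9): Δ = -5343. Since Δ is not a rational square, the Galois group is not contained in A_3; it must be the full S_3 (irreducibility of the cubic rules out anything smaller).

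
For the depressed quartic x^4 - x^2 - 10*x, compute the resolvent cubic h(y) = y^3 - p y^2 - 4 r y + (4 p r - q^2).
h(y) = y^3 + y^2 - 100

Identify coefficients: p = -1, q = -10, r = 0.
Plug into h(y) = y^3 - p y^2 - 4 r y + (4 p r - q^2):
  h(y) = y^3 - (-1) y^2 - 4*(0) y + (4*(-1)*(0) - (-10)^2)
       = y^3 + (1) y^2 + (0) y + (-100).
Simplifying: h(y) = y^3 + y^2 - 100.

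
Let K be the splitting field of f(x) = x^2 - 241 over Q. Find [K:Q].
[K:Q] = 2

The polynomial x^2 - 241 is irreducible over Q since 241 is not a perfect square. Its splitting field is Q(sqrt(241)), which has degree 2 over Q.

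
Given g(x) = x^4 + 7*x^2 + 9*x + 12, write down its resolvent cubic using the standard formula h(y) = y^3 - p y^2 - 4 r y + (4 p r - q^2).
h(y) = y^3 - 7*y^2 - 48*y + 255

Identify coefficients: p = 7, q = 9, r = 12.
Plug into h(y) = y^3 - p y^2 - 4 r y + (4 p r - q^2):
  h(y) = y^3 - (7) y^2 - 4*(12) y + (4*(7)*(12) - (9)^2)
       = y^3 + (-7) y^2 + (-48) y + (255).
Simplifying: h(y) = y^3 - 7*y^2 - 48*y + 255.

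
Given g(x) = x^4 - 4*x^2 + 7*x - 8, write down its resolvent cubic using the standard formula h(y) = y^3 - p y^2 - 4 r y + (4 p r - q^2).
h(y) = y^3 + 4*y^2 + 32*y + 79

Identify coefficients: p = -4, q = 7, r = -8.
Plug into h(y) = y^3 - p y^2 - 4 r y + (4 p r - q^2):
  h(y) = y^3 - (-4) y^2 - 4*(-8) y + (4*(-4)*(-8) - (7)^2)
       = y^3 + (4) y^2 + (32) y + (79).
Simplifying: h(y) = y^3 + 4*y^2 + 32*y + 79.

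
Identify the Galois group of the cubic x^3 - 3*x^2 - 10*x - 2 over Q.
Gal(K/Q) = S_3 (symmetric group of order 6)

Compute the discriminant of x^3 + (-3)*x^2 + (-10)*x + (-2): Δ = 3496. Since Δ is not a rational square, the Galois group is not contained in A_3; it must be the full S_3 (irreducibility of the cubic rules out anything smaller).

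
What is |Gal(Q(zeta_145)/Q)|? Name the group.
|Gal(Q(zeta_145)/Q)| = phi(145) = 112; group ≅ (Z/145Z)^* ≅ Z/4Z × Z/28Z

The n-th cyclotomic polynomial Φ_145(x) is the minimal polynomial of zeta_145 over Q and has degree phi(145) = 112. So Q(zeta_145) is a degree-112 Galois extension with Galois group (Z/145Z)^*. By CRT, (Z/145Z)^* ≅ (Z/5Z)^* × (Z/29Z)^*. Each prime-power unit group is (Z/5Z)^* ≅ Z/4Z; (Z/29Z)^* ≅ Z/28Z. Hence Gal(Q(zeta_145)/Q) ≅ Z/4Z × Z/28Z.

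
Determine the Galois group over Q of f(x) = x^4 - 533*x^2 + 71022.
Gal(K/Q) = V_4 (Klein four-group, Z/2Z × Z/2Z)

f factors as (x^2 - 267)(x^2 - 266), so the splitting field is K = Q(sqrt(267), sqrt(266)). The elements 267, 266, 71022 are all non-squares in Q, so sqrt(267) and sqrt(266) generate independent quadratic extensions. Thus [K:Q] = 4 and Gal(K/Q) is generated by the two order-2 automorphisms sqrt(267) ↦ -sqrt(267) and sqrt(266) ↦ -sqrt(266), giving V_4.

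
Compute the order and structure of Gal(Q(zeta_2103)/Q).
|Gal(Q(zeta_2103)/Q)| = phi(2103) = 1400; group ≅ (Z/2103Z)^* ≅ Z/2Z × Z/700Z

The n-th cyclotomic polynomial Φ_2103(x) is the minimal polynomial of zeta_2103 over Q and has degree phi(2103) = 1400. So Q(zeta_2103) is a degree-1400 Galois extension with Galois group (Z/2103Z)^*. By CRT, (Z/2103Z)^* ≅ (Z/3Z)^* × (Z/701Z)^*. Each prime-power unit group is (Z/3Z)^* ≅ Z/2Z; (Z/701Z)^* ≅ Z/700Z. Hence Gal(Q(zeta_2103)/Q) ≅ Z/2Z × Z/700Z.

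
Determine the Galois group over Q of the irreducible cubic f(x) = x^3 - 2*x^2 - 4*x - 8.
Gal(K/Q) = S_3 (symmetric group of order 6)

Compute the discriminant of x^3 + (-2)*x^2 + (-4)*x + (-8): Δ = -2816. Since Δ is not a rational square, the Galois group is not contained in A_3; it must be the full S_3 (irreducibility of the cubic rules out anything smaller).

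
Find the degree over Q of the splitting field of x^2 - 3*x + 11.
[K:Q] = 2

The discriminant of x^2 + (-3)*x + (11) is b^2 - 4c = 9 - (44) = -35. Since -35 is not a perfect square in Q, the polynomial is irreducible over Q. Its two roots generate a degree-2 extension, so [K:Q] = 2.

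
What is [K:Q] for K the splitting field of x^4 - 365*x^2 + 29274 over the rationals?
[K:Q] = 4

f factors as (x^2 - 246)(x^2 - 119); the splitting field is K = Q(sqrt(246), sqrt(119)). Since 246, 119, and 29274 are all non-squares in Q, the three subfields Q(sqrt(246)), Q(sqrt(119)), Q(sqrt(29274)) are distinct degree-2 extensions, so [K:Q] = 4 (Klein four Galois group).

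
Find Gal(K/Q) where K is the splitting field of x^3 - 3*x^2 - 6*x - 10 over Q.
Gal(K/Q) = S_3 (symmetric group of order 6)

Compute the discriminant of x^3 + (-3)*x^2 + (-6)*x + (-10): Δ = -5832. Since Δ is not a rational square, the Galois group is not contained in A_3; it must be the full S_3 (irreducibility of the cubic rules out anything smaller).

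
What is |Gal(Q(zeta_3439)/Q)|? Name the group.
|Gal(Q(zeta_3439)/Q)| = phi(3439) = 3240; group ≅ (Z/3439Z)^* ≅ Z/18Z × Z/180Z

The n-th cyclotomic polynomial Φ_3439(x) is the minimal polynomial of zeta_3439 over Q and has degree phi(3439) = 3240. So Q(zeta_3439) is a degree-3240 Galois extension with Galois group (Z/3439Z)^*. By CRT, (Z/3439Z)^* ≅ (Z/19Z)^* × (Z/181Z)^*. Each prime-power unit group is (Z/19Z)^* ≅ Z/18Z; (Z/181Z)^* ≅ Z/180Z. Hence Gal(Q(zeta_3439)/Q) ≅ Z/18Z × Z/180Z.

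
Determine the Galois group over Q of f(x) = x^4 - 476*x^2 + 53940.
Gal(K/Q) = V_4 (Klein four-group, Z/2Z × Z/2Z)

f factors as (x^2 - 290)(x^2 - 186), so the splitting field is K = Q(sqrt(290), sqrt(186)). The elements 290, 186, 53940 are all non-squares in Q, so sqrt(290) and sqrt(186) generate independent quadratic extensions. Thus [K:Q] = 4 and Gal(K/Q) is generated by the two order-2 automorphisms sqrt(290) ↦ -sqrt(290) and sqrt(186) ↦ -sqrt(186), giving V_4.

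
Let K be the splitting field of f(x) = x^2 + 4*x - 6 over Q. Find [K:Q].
[K:Q] = 2

The discriminant of x^2 + (4)*x + (-6) is b^2 - 4c = 16 - (-24) = 40. Since 40 is not a perfect square in Q, the polynomial is irreducible over Q. Its two roots generate a degree-2 extension, so [K:Q] = 2.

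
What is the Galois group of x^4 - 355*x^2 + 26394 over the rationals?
Gal(K/Q) = V_4 (Klein four-group, Z/2Z × Z/2Z)

f factors as (x^2 - 106)(x^2 - 249), so the splitting field is K = Q(sqrt(106), sqrt(249)). The elements 106, 249, 26394 are all non-squares in Q, so sqrt(106) and sqrt(249) generate independent quadratic extensions. Thus [K:Q] = 4 and Gal(K/Q) is generated by the two order-2 automorphisms sqrt(106) ↦ -sqrt(106) and sqrt(249) ↦ -sqrt(249), giving V_4.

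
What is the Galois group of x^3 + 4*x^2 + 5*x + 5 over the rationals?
Gal(K/Q) = S_3 (symmetric group of order 6)

Compute the discriminant of x^3 + (4)*x^2 + (5)*x + (5): Δ = -255. Since Δ is not a rational square, the Galois group is not contained in A_3; it must be the full S_3 (irreducibility of the cubic rules out anything smaller).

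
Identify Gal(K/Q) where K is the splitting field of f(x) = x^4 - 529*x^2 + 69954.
Gal(K/Q) = V_4 (Klein four-group, Z/2Z × Z/2Z)

f factors as (x^2 - 267)(x^2 - 262), so the splitting field is K = Q(sqrt(267), sqrt(262)). The elements 267, 262, 69954 are all non-squares in Q, so sqrt(267) and sqrt(262) generate independent quadratic extensions. Thus [K:Q] = 4 and Gal(K/Q) is generated by the two order-2 automorphisms sqrt(267) ↦ -sqrt(267) and sqrt(262) ↦ -sqrt(262), giving V_4.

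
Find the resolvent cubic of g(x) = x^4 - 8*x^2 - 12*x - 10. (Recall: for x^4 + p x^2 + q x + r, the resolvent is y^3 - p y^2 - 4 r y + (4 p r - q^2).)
h(y) = y^3 + 8*y^2 + 40*y + 176

Identify coefficients: p = -8, q = -12, r = -10.
Plug into h(y) = y^3 - p y^2 - 4 r y + (4 p r - q^2):
  h(y) = y^3 - (-8) y^2 - 4*(-10) y + (4*(-8)*(-10) - (-12)^2)
       = y^3 + (8) y^2 + (40) y + (176).
Simplifying: h(y) = y^3 + 8*y^2 + 40*y + 176.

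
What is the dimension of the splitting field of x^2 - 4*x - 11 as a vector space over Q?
[K:Q] = 2

The discriminant of x^2 + (-4)*x + (-11) is b^2 - 4c = 16 - (-44) = 60. Since 60 is not a perfect square in Q, the polynomial is irreducible over Q. Its two roots generate a degree-2 extension, so [K:Q] = 2.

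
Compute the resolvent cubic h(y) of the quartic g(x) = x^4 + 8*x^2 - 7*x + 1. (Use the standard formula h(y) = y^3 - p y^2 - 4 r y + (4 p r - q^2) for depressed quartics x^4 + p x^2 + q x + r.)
h(y) = y^3 - 8*y^2 - 4*y - 17

Identify coefficients: p = 8, q = -7, r = 1.
Plug into h(y) = y^3 - p y^2 - 4 r y + (4 p r - q^2):
  h(y) = y^3 - (8) y^2 - 4*(1) y + (4*(8)*(1) - (-7)^2)
       = y^3 + (-8) y^2 + (-4) y + (-17).
Simplifying: h(y) = y^3 - 8*y^2 - 4*y - 17.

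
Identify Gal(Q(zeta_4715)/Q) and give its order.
|Gal(Q(zeta_4715)/Q)| = phi(4715) = 3520; group ≅ (Z/4715Z)^* ≅ Z/4Z × Z/22Z × Z/40Z

The n-th cyclotomic polynomial Φ_4715(x) is the minimal polynomial of zeta_4715 over Q and has degree phi(4715) = 3520. So Q(zeta_4715) is a degree-3520 Galois extension with Galois group (Z/4715Z)^*. By CRT, (Z/4715Z)^* ≅ (Z/5Z)^* × (Z/23Z)^* × (Z/41Z)^*. Each prime-power unit group is (Z/5Z)^* ≅ Z/4Z; (Z/23Z)^* ≅ Z/22Z; (Z/41Z)^* ≅ Z/40Z. Hence Gal(Q(zeta_4715)/Q) ≅ Z/4Z × Z/22Z × Z/40Z.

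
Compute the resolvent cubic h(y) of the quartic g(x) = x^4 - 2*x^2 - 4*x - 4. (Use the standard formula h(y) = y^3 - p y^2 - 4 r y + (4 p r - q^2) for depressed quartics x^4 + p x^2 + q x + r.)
h(y) = y^3 + 2*y^2 + 16*y + 16

Identify coefficients: p = -2, q = -4, r = -4.
Plug into h(y) = y^3 - p y^2 - 4 r y + (4 p r - q^2):
  h(y) = y^3 - (-2) y^2 - 4*(-4) y + (4*(-2)*(-4) - (-4)^2)
       = y^3 + (2) y^2 + (16) y + (16).
Simplifying: h(y) = y^3 + 2*y^2 + 16*y + 16.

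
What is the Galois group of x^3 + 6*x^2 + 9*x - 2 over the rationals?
Gal(K/Q) = S_3 (symmetric group of order 6)

Compute the discriminant of x^3 + (6)*x^2 + (9)*x + (-2): Δ = -324. Since Δ is not a rational square, the Galois group is not contained in A_3; it must be the full S_3 (irreducibility of the cubic rules out anything smaller).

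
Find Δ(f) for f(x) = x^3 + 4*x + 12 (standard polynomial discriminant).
Δ = -4144

For a depressed cubic x^3 + p x + q the discriminant is Δ = -4 p^3 - 27 q^2 = -4*(4)^3 - 27*(12)^2 = -256 - 3888 = -4144.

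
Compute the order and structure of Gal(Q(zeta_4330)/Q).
|Gal(Q(zeta_4330)/Q)| = phi(4330) = 1728; group ≅ (Z/4330Z)^* ≅ Z/4Z × Z/432Z

The n-th cyclotomic polynomial Φ_4330(x) is the minimal polynomial of zeta_4330 over Q and has degree phi(4330) = 1728. So Q(zeta_4330) is a degree-1728 Galois extension with Galois group (Z/4330Z)^*. By CRT, (Z/4330Z)^* ≅ (Z/2Z)^* × (Z/5Z)^* × (Z/433Z)^*. Each prime-power unit group is (Z/2Z)^* ≅ trivial group (order 1); (Z/5Z)^* ≅ Z/4Z; (Z/433Z)^* ≅ Z/432Z. Hence Gal(Q(zeta_4330)/Q) ≅ Z/4Z × Z/432Z.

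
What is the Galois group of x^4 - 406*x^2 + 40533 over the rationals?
Gal(K/Q) = V_4 (Klein four-group, Z/2Z × Z/2Z)

f factors as (x^2 - 229)(x^2 - 177), so the splitting field is K = Q(sqrt(229), sqrt(177)). The elements 229, 177, 40533 are all non-squares in Q, so sqrt(229) and sqrt(177) generate independent quadratic extensions. Thus [K:Q] = 4 and Gal(K/Q) is generated by the two order-2 automorphisms sqrt(229) ↦ -sqrt(229) and sqrt(177) ↦ -sqrt(177), giving V_4.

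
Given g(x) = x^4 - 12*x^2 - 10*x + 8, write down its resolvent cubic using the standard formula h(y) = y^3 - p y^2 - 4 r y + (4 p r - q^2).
h(y) = y^3 + 12*y^2 - 32*y - 484

Identify coefficients: p = -12, q = -10, r = 8.
Plug into h(y) = y^3 - p y^2 - 4 r y + (4 p r - q^2):
  h(y) = y^3 - (-12) y^2 - 4*(8) y + (4*(-12)*(8) - (-10)^2)
       = y^3 + (12) y^2 + (-32) y + (-484).
Simplifying: h(y) = y^3 + 12*y^2 - 32*y - 484.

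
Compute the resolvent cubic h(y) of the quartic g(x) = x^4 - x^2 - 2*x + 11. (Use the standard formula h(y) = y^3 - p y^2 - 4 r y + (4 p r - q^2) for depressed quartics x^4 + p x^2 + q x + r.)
h(y) = y^3 + y^2 - 44*y - 48

Identify coefficients: p = -1, q = -2, r = 11.
Plug into h(y) = y^3 - p y^2 - 4 r y + (4 p r - q^2):
  h(y) = y^3 - (-1) y^2 - 4*(11) y + (4*(-1)*(11) - (-2)^2)
       = y^3 + (1) y^2 + (-44) y + (-48).
Simplifying: h(y) = y^3 + y^2 - 44*y - 48.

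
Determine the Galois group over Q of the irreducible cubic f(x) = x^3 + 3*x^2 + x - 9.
Gal(K/Q) = S_3 (symmetric group of order 6)

Compute the discriminant of x^3 + (3)*x^2 + (1)*x + (-9): Δ = -1696. Since Δ is not a rational square, the Galois group is not contained in A_3; it must be the full S_3 (irreducibility of the cubic rules out anything smaller).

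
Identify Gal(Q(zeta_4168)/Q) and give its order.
|Gal(Q(zeta_4168)/Q)| = phi(4168) = 2080; group ≅ (Z/4168Z)^* ≅ Z/2Z × Z/2Z × Z/520Z

The n-th cyclotomic polynomial Φ_4168(x) is the minimal polynomial of zeta_4168 over Q and has degree phi(4168) = 2080. So Q(zeta_4168) is a degree-2080 Galois extension with Galois group (Z/4168Z)^*. By CRT, (Z/4168Z)^* ≅ (Z/8Z)^* × (Z/521Z)^*. Each prime-power unit group is (Z/8Z)^* ≅ Z/2Z × Z/2Z; (Z/521Z)^* ≅ Z/520Z. Hence Gal(Q(zeta_4168)/Q) ≅ Z/2Z × Z/2Z × Z/520Z.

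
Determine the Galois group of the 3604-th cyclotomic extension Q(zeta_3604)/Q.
|Gal(Q(zeta_3604)/Q)| = phi(3604) = 1664; group ≅ (Z/3604Z)^* ≅ Z/2Z × Z/16Z × Z/52Z

The n-th cyclotomic polynomial Φ_3604(x) is the minimal polynomial of zeta_3604 over Q and has degree phi(3604) = 1664. So Q(zeta_3604) is a degree-1664 Galois extension with Galois group (Z/3604Z)^*. By CRT, (Z/3604Z)^* ≅ (Z/4Z)^* × (Z/17Z)^* × (Z/53Z)^*. Each prime-power unit group is (Z/4Z)^* ≅ Z/2Z; (Z/17Z)^* ≅ Z/16Z; (Z/53Z)^* ≅ Z/52Z. Hence Gal(Q(zeta_3604)/Q) ≅ Z/2Z × Z/16Z × Z/52Z.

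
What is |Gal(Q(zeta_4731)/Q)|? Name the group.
|Gal(Q(zeta_4731)/Q)| = phi(4731) = 2952; group ≅ (Z/4731Z)^* ≅ Z/2Z × Z/18Z × Z/82Z

The n-th cyclotomic polynomial Φ_4731(x) is the minimal polynomial of zeta_4731 over Q and has degree phi(4731) = 2952. So Q(zeta_4731) is a degree-2952 Galois extension with Galois group (Z/4731Z)^*. By CRT, (Z/4731Z)^* ≅ (Z/3Z)^* × (Z/19Z)^* × (Z/83Z)^*. Each prime-power unit group is (Z/3Z)^* ≅ Z/2Z; (Z/19Z)^* ≅ Z/18Z; (Z/83Z)^* ≅ Z/82Z. Hence Gal(Q(zeta_4731)/Q) ≅ Z/2Z × Z/18Z × Z/82Z.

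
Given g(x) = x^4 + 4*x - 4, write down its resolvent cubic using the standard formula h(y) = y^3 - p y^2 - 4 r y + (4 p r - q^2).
h(y) = y^3 + 16*y - 16

Identify coefficients: p = 0, q = 4, r = -4.
Plug into h(y) = y^3 - p y^2 - 4 r y + (4 p r - q^2):
  h(y) = y^3 - (0) y^2 - 4*(-4) y + (4*(0)*(-4) - (4)^2)
       = y^3 + (0) y^2 + (16) y + (-16).
Simplifying: h(y) = y^3 + 16*y - 16.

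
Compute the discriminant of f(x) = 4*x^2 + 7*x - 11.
Δ = 225

For a quadratic a x^2 + b x + c the discriminant is Δ = b^2 - 4ac = (7)^2 - 4*(4)*(-11) = 49 - (-176) = 225.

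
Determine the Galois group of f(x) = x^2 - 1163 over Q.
Gal(K/Q) = Z/2Z (cyclic of order 2)

x^2 - 1163 is irreducible over Q since 1163 is not a rational square. The splitting field Q(sqrt(1163)) has degree 2 over Q, and its unique nontrivial automorphism is sqrt(1163) ↦ -sqrt(1163). Hence Gal(Q(sqrt(1163))/Q) = Z/2Z.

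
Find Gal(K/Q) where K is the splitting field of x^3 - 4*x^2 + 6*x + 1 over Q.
Gal(K/Q) = S_3 (symmetric group of order 6)

Compute the discriminant of x^3 + (-4)*x^2 + (6)*x + (1): Δ = -491. Since Δ is not a rational square, the Galois group is not contained in A_3; it must be the full S_3 (irreducibility of the cubic rules out anything smaller).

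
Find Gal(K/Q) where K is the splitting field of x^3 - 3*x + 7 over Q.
Gal(K/Q) = S_3 (symmetric group of order 6)

Compute the discriminant of x^3 + (0)*x^2 + (-3)*x + (7): Δ = -1215. Since Δ is not a rational square, the Galois group is not contained in A_3; it must be the full S_3 (irreducibility of the cubic rules out anything smaller).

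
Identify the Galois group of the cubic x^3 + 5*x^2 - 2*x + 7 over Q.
Gal(K/Q) = S_3 (symmetric group of order 6)

Compute the discriminant of x^3 + (5)*x^2 + (-2)*x + (7): Δ = -5951. Since Δ is not a rational square, the Galois group is not contained in A_3; it must be the full S_3 (irreducibility of the cubic rules out anything smaller).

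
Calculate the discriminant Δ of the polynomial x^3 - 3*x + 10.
Δ = -2592

For a depressed cubic x^3 + p x + q the discriminant is Δ = -4 p^3 - 27 q^2 = -4*(-3)^3 - 27*(10)^2 = 108 - 2700 = -2592.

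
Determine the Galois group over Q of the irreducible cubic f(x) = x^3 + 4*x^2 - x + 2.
Gal(K/Q) = S_3 (symmetric group of order 6)

Compute the discriminant of x^3 + (4)*x^2 + (-1)*x + (2): Δ = -744. Since Δ is not a rational square, the Galois group is not contained in A_3; it must be the full S_3 (irreducibility of the cubic rules out anything smaller).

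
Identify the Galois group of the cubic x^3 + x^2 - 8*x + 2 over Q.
Gal(K/Q) = S_3 (symmetric group of order 6)

Compute the discriminant of x^3 + (1)*x^2 + (-8)*x + (2): Δ = 1708. Since Δ is not a rational square, the Galois group is not contained in A_3; it must be the full S_3 (irreducibility of the cubic rules out anything smaller).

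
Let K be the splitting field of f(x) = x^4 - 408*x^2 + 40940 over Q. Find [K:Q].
[K:Q] = 4

f factors as (x^2 - 178)(x^2 - 230); the splitting field is K = Q(sqrt(178), sqrt(230)). Since 178, 230, and 40940 are all non-squares in Q, the three subfields Q(sqrt(178)), Q(sqrt(230)), Q(sqrt(40940)) are distinct degree-2 extensions, so [K:Q] = 4 (Klein four Galois group).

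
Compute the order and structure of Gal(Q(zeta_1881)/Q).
|Gal(Q(zeta_1881)/Q)| = phi(1881) = 1080; group ≅ (Z/1881Z)^* ≅ Z/6Z × Z/10Z × Z/18Z

The n-th cyclotomic polynomial Φ_1881(x) is the minimal polynomial of zeta_1881 over Q and has degree phi(1881) = 1080. So Q(zeta_1881) is a degree-1080 Galois extension with Galois group (Z/1881Z)^*. By CRT, (Z/1881Z)^* ≅ (Z/9Z)^* × (Z/11Z)^* × (Z/19Z)^*. Each prime-power unit group is (Z/9Z)^* ≅ Z/6Z; (Z/11Z)^* ≅ Z/10Z; (Z/19Z)^* ≅ Z/18Z. Hence Gal(Q(zeta_1881)/Q) ≅ Z/6Z × Z/10Z × Z/18Z.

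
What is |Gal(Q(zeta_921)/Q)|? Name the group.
|Gal(Q(zeta_921)/Q)| = phi(921) = 612; group ≅ (Z/921Z)^* ≅ Z/2Z × Z/306Z

The n-th cyclotomic polynomial Φ_921(x) is the minimal polynomial of zeta_921 over Q and has degree phi(921) = 612. So Q(zeta_921) is a degree-612 Galois extension with Galois group (Z/921Z)^*. By CRT, (Z/921Z)^* ≅ (Z/3Z)^* × (Z/307Z)^*. Each prime-power unit group is (Z/3Z)^* ≅ Z/2Z; (Z/307Z)^* ≅ Z/306Z. Hence Gal(Q(zeta_921)/Q) ≅ Z/2Z × Z/306Z.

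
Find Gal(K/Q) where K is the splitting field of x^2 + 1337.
Gal(K/Q) = Z/2Z (cyclic of order 2)

x^2 + 1337 is irreducible over Q since -1337 is not a rational square. The splitting field Q(sqrt(-1337)) has degree 2 over Q, and its unique nontrivial automorphism is sqrt(-1337) ↦ -sqrt(-1337). Hence Gal(Q(sqrt(-1337))/Q) = Z/2Z.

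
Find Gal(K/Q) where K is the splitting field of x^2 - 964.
Gal(K/Q) = Z/2Z (cyclic of order 2)

x^2 - 964 is irreducible over Q since 964 is not a rational square. The splitting field Q(sqrt(964)) has degree 2 over Q, and its unique nontrivial automorphism is sqrt(964) ↦ -sqrt(964). Hence Gal(Q(sqrt(964))/Q) = Z/2Z.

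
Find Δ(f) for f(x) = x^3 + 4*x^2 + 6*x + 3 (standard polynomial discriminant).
Δ = -3

For x^3 + a x^2 + b x + c the discriminant is Δ = 18 a b c - 4 a^3 c + a^2 b^2 - 4 b^3 - 27 c^2.
Plug a = 4, b = 6, c = 3:
  18*(4)*(6)*(3) - 4*(4)^3*(3) + (4)^2*(6)^2 - 4*(6)^3 - 27*(3)^2
  = 1296 + (-768) + 576 + (-864) + (-243)
  = -3.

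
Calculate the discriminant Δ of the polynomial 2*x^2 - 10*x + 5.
Δ = 60

For a quadratic a x^2 + b x + c the discriminant is Δ = b^2 - 4ac = (-10)^2 - 4*(2)*(5) = 100 - (40) = 60.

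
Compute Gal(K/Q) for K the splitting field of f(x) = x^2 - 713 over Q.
Gal(K/Q) = Z/2Z (cyclic of order 2)

x^2 - 713 is irreducible over Q since 713 is not a rational square. The splitting field Q(sqrt(713)) has degree 2 over Q, and its unique nontrivial automorphism is sqrt(713) ↦ -sqrt(713). Hence Gal(Q(sqrt(713))/Q) = Z/2Z.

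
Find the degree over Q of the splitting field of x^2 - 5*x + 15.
[K:Q] = 2

The discriminant of x^2 + (-5)*x + (15) is b^2 - 4c = 25 - (60) = -35. Since -35 is not a perfect square in Q, the polynomial is irreducible over Q. Its two roots generate a degree-2 extension, so [K:Q] = 2.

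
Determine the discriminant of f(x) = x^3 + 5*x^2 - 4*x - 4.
Δ = 3664

For x^3 + a x^2 + b x + c the discriminant is Δ = 18 a b c - 4 a^3 c + a^2 b^2 - 4 b^3 - 27 c^2.
Plug a = 5, b = -4, c = -4:
  18*(5)*(-4)*(-4) - 4*(5)^3*(-4) + (5)^2*(-4)^2 - 4*(-4)^3 - 27*(-4)^2
  = 1440 + (2000) + 400 + (256) + (-432)
  = 3664.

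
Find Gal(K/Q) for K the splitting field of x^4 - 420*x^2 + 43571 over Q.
Gal(K/Q) = V_4 (Klein four-group, Z/2Z × Z/2Z)

f factors as (x^2 - 187)(x^2 - 233), so the splitting field is K = Q(sqrt(187), sqrt(233)). The elements 187, 233, 43571 are all non-squares in Q, so sqrt(187) and sqrt(233) generate independent quadratic extensions. Thus [K:Q] = 4 and Gal(K/Q) is generated by the two order-2 automorphisms sqrt(187) ↦ -sqrt(187) and sqrt(233) ↦ -sqrt(233), giving V_4.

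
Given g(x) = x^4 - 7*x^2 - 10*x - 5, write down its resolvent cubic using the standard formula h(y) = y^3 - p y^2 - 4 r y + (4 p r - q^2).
h(y) = y^3 + 7*y^2 + 20*y + 40

Identify coefficients: p = -7, q = -10, r = -5.
Plug into h(y) = y^3 - p y^2 - 4 r y + (4 p r - q^2):
  h(y) = y^3 - (-7) y^2 - 4*(-5) y + (4*(-7)*(-5) - (-10)^2)
       = y^3 + (7) y^2 + (20) y + (40).
Simplifying: h(y) = y^3 + 7*y^2 + 20*y + 40.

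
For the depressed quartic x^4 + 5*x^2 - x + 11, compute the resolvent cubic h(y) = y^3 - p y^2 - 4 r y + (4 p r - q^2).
h(y) = y^3 - 5*y^2 - 44*y + 219

Identify coefficients: p = 5, q = -1, r = 11.
Plug into h(y) = y^3 - p y^2 - 4 r y + (4 p r - q^2):
  h(y) = y^3 - (5) y^2 - 4*(11) y + (4*(5)*(11) - (-1)^2)
       = y^3 + (-5) y^2 + (-44) y + (219).
Simplifying: h(y) = y^3 - 5*y^2 - 44*y + 219.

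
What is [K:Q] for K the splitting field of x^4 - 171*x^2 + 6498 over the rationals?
[K:Q] = 4

f factors as (x^2 - 57)(x^2 - 114); the splitting field is K = Q(sqrt(57), sqrt(114)). Since 57, 114, and 6498 are all non-squares in Q, the three subfields Q(sqrt(57)), Q(sqrt(114)), Q(sqrt(6498)) are distinct degree-2 extensions, so [K:Q] = 4 (Klein four Galois group).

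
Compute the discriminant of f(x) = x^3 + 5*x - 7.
Δ = -1823

For a depressed cubic x^3 + p x + q the discriminant is Δ = -4 p^3 - 27 q^2 = -4*(5)^3 - 27*(-7)^2 = -500 - 1323 = -1823.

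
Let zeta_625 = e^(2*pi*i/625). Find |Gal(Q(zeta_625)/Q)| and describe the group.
|Gal(Q(zeta_625)/Q)| = phi(625) = 500; group ≅ (Z/625Z)^* ≅ Z/500Z

The n-th cyclotomic polynomial Φ_625(x) is the minimal polynomial of zeta_625 over Q and has degree phi(625) = 500. So Q(zeta_625) is a degree-500 Galois extension with Galois group (Z/625Z)^*. (Z/625Z)^* is cyclic since 625 is an odd prime power (or 4). Hence Gal(Q(zeta_625)/Q) ≅ Z/500Z.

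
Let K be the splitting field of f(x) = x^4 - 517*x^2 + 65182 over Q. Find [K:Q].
[K:Q] = 4

f factors as (x^2 - 218)(x^2 - 299); the splitting field is K = Q(sqrt(218), sqrt(299)). Since 218, 299, and 65182 are all non-squares in Q, the three subfields Q(sqrt(218)), Q(sqrt(299)), Q(sqrt(65182)) are distinct degree-2 extensions, so [K:Q] = 4 (Klein four Galois group).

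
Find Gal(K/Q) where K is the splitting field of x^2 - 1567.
Gal(K/Q) = Z/2Z (cyclic of order 2)

x^2 - 1567 is irreducible over Q since 1567 is not a rational square. The splitting field Q(sqrt(1567)) has degree 2 over Q, and its unique nontrivial automorphism is sqrt(1567) ↦ -sqrt(1567). Hence Gal(Q(sqrt(1567))/Q) = Z/2Z.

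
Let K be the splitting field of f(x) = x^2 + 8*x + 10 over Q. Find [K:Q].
[K:Q] = 2

The discriminant of x^2 + (8)*x + (10) is b^2 - 4c = 64 - (40) = 24. Since 24 is not a perfect square in Q, the polynomial is irreducible over Q. Its two roots generate a degree-2 extension, so [K:Q] = 2.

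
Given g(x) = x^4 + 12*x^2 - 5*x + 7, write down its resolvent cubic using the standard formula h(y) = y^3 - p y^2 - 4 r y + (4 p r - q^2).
h(y) = y^3 - 12*y^2 - 28*y + 311

Identify coefficients: p = 12, q = -5, r = 7.
Plug into h(y) = y^3 - p y^2 - 4 r y + (4 p r - q^2):
  h(y) = y^3 - (12) y^2 - 4*(7) y + (4*(12)*(7) - (-5)^2)
       = y^3 + (-12) y^2 + (-28) y + (311).
Simplifying: h(y) = y^3 - 12*y^2 - 28*y + 311.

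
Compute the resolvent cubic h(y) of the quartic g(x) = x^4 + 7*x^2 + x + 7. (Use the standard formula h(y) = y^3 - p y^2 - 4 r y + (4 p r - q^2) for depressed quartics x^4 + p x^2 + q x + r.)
h(y) = y^3 - 7*y^2 - 28*y + 195

Identify coefficients: p = 7, q = 1, r = 7.
Plug into h(y) = y^3 - p y^2 - 4 r y + (4 p r - q^2):
  h(y) = y^3 - (7) y^2 - 4*(7) y + (4*(7)*(7) - (1)^2)
       = y^3 + (-7) y^2 + (-28) y + (195).
Simplifying: h(y) = y^3 - 7*y^2 - 28*y + 195.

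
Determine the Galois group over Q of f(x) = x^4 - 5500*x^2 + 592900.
Gal(K/Q) = Z/2Z (cyclic of order 2)

f factors as (x^2 - 5390)(x^2 - 110), so the splitting field is K = Q(sqrt(5390), sqrt(110)). The squarefree part of 5390 is 110 and the squarefree part of 110 is also 110, so sqrt(5390) and sqrt(110) are both rational multiples of sqrt(110). Hence Q(sqrt(5390)) = Q(sqrt(110)) = Q(sqrt(110)), and the splitting field collapses to a single degree-2 extension with Galois group Z/2Z.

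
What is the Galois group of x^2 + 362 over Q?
Gal(K/Q) = Z/2Z (cyclic of order 2)

x^2 + 362 is irreducible over Q since -362 is not a rational square. The splitting field Q(sqrt(-362)) has degree 2 over Q, and its unique nontrivial automorphism is sqrt(-362) ↦ -sqrt(-362). Hence Gal(Q(sqrt(-362))/Q) = Z/2Z.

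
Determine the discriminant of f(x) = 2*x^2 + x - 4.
Δ = 33

For a quadratic a x^2 + b x + c the discriminant is Δ = b^2 - 4ac = (1)^2 - 4*(2)*(-4) = 1 - (-32) = 33.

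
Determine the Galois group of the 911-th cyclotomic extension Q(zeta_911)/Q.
|Gal(Q(zeta_911)/Q)| = phi(911) = 910; group ≅ (Z/911Z)^* ≅ Z/910Z

The n-th cyclotomic polynomial Φ_911(x) is the minimal polynomial of zeta_911 over Q and has degree phi(911) = 910. So Q(zeta_911) is a degree-910 Galois extension with Galois group (Z/911Z)^*. (Z/911Z)^* is cyclic since 911 is an odd prime power (or 4). Hence Gal(Q(zeta_911)/Q) ≅ Z/910Z.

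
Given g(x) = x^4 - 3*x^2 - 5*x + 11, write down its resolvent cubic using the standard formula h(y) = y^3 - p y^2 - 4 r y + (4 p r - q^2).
h(y) = y^3 + 3*y^2 - 44*y - 157

Identify coefficients: p = -3, q = -5, r = 11.
Plug into h(y) = y^3 - p y^2 - 4 r y + (4 p r - q^2):
  h(y) = y^3 - (-3) y^2 - 4*(11) y + (4*(-3)*(11) - (-5)^2)
       = y^3 + (3) y^2 + (-44) y + (-157).
Simplifying: h(y) = y^3 + 3*y^2 - 44*y - 157.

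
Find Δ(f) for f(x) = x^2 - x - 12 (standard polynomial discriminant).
Δ = 49

For a quadratic a x^2 + b x + c the discriminant is Δ = b^2 - 4ac = (-1)^2 - 4*(1)*(-12) = 1 - (-48) = 49.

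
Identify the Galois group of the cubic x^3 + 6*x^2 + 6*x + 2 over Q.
Gal(K/Q) = S_3 (symmetric group of order 6)

Compute the discriminant of x^3 + (6)*x^2 + (6)*x + (2): Δ = -108. Since Δ is not a rational square, the Galois group is not contained in A_3; it must be the full S_3 (irreducibility of the cubic rules out anything smaller).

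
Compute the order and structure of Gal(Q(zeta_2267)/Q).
|Gal(Q(zeta_2267)/Q)| = phi(2267) = 2266; group ≅ (Z/2267Z)^* ≅ Z/2266Z

The n-th cyclotomic polynomial Φ_2267(x) is the minimal polynomial of zeta_2267 over Q and has degree phi(2267) = 2266. So Q(zeta_2267) is a degree-2266 Galois extension with Galois group (Z/2267Z)^*. (Z/2267Z)^* is cyclic since 2267 is an odd prime power (or 4). Hence Gal(Q(zeta_2267)/Q) ≅ Z/2266Z.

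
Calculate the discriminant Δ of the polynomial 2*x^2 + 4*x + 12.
Δ = -80

For a quadratic a x^2 + b x + c the discriminant is Δ = b^2 - 4ac = (4)^2 - 4*(2)*(12) = 16 - (96) = -80.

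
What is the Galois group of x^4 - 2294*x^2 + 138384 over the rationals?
Gal(K/Q) = Z/2Z (cyclic of order 2)

f factors as (x^2 - 62)(x^2 - 2232), so the splitting field is K = Q(sqrt(62), sqrt(2232)). The squarefree part of 62 is 62 and the squarefree part of 2232 is also 62, so sqrt(62) and sqrt(2232) are both rational multiples of sqrt(62). Hence Q(sqrt(62)) = Q(sqrt(2232)) = Q(sqrt(62)), and the splitting field collapses to a single degree-2 extension with Galois group Z/2Z.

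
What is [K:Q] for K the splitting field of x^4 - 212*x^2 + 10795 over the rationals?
[K:Q] = 4

f factors as (x^2 - 85)(x^2 - 127); the splitting field is K = Q(sqrt(85), sqrt(127)). Since 85, 127, and 10795 are all non-squares in Q, the three subfields Q(sqrt(85)), Q(sqrt(127)), Q(sqrt(10795)) are distinct degree-2 extensions, so [K:Q] = 4 (Klein four Galois group).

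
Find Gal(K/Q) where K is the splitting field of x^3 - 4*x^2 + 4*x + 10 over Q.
Gal(K/Q) = S_3 (symmetric group of order 6)

Compute the discriminant of x^3 + (-4)*x^2 + (4)*x + (10): Δ = -3020. Since Δ is not a rational square, the Galois group is not contained in A_3; it must be the full S_3 (irreducibility of the cubic rules out anything smaller).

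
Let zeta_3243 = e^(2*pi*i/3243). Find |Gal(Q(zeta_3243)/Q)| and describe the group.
|Gal(Q(zeta_3243)/Q)| = phi(3243) = 2024; group ≅ (Z/3243Z)^* ≅ Z/2Z × Z/22Z × Z/46Z

The n-th cyclotomic polynomial Φ_3243(x) is the minimal polynomial of zeta_3243 over Q and has degree phi(3243) = 2024. So Q(zeta_3243) is a degree-2024 Galois extension with Galois group (Z/3243Z)^*. By CRT, (Z/3243Z)^* ≅ (Z/3Z)^* × (Z/23Z)^* × (Z/47Z)^*. Each prime-power unit group is (Z/3Z)^* ≅ Z/2Z; (Z/23Z)^* ≅ Z/22Z; (Z/47Z)^* ≅ Z/46Z. Hence Gal(Q(zeta_3243)/Q) ≅ Z/2Z × Z/22Z × Z/46Z.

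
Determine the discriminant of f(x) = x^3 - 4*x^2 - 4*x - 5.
Δ = -2883

For x^3 + a x^2 + b x + c the discriminant is Δ = 18 a b c - 4 a^3 c + a^2 b^2 - 4 b^3 - 27 c^2.
Plug a = -4, b = -4, c = -5:
  18*(-4)*(-4)*(-5) - 4*(-4)^3*(-5) + (-4)^2*(-4)^2 - 4*(-4)^3 - 27*(-5)^2
  = -1440 + (-1280) + 256 + (256) + (-675)
  = -2883.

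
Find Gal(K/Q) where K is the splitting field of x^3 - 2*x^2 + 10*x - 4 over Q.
Gal(K/Q) = S_3 (symmetric group of order 6)

Compute the discriminant of x^3 + (-2)*x^2 + (10)*x + (-4): Δ = -2720. Since Δ is not a rational square, the Galois group is not contained in A_3; it must be the full S_3 (irreducibility of the cubic rules out anything smaller).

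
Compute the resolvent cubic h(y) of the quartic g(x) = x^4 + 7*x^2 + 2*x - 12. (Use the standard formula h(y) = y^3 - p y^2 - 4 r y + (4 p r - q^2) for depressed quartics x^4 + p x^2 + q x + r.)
h(y) = y^3 - 7*y^2 + 48*y - 340

Identify coefficients: p = 7, q = 2, r = -12.
Plug into h(y) = y^3 - p y^2 - 4 r y + (4 p r - q^2):
  h(y) = y^3 - (7) y^2 - 4*(-12) y + (4*(7)*(-12) - (2)^2)
       = y^3 + (-7) y^2 + (48) y + (-340).
Simplifying: h(y) = y^3 - 7*y^2 + 48*y - 340.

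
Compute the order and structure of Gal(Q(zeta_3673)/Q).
|Gal(Q(zeta_3673)/Q)| = phi(3673) = 3672; group ≅ (Z/3673Z)^* ≅ Z/3672Z

The n-th cyclotomic polynomial Φ_3673(x) is the minimal polynomial of zeta_3673 over Q and has degree phi(3673) = 3672. So Q(zeta_3673) is a degree-3672 Galois extension with Galois group (Z/3673Z)^*. (Z/3673Z)^* is cyclic since 3673 is an odd prime power (or 4). Hence Gal(Q(zeta_3673)/Q) ≅ Z/3672Z.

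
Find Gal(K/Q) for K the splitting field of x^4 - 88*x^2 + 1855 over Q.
Gal(K/Q) = V_4 (Klein four-group, Z/2Z × Z/2Z)

f factors as (x^2 - 35)(x^2 - 53), so the splitting field is K = Q(sqrt(35), sqrt(53)). The elements 35, 53, 1855 are all non-squares in Q, so sqrt(35) and sqrt(53) generate independent quadratic extensions. Thus [K:Q] = 4 and Gal(K/Q) is generated by the two order-2 automorphisms sqrt(35) ↦ -sqrt(35) and sqrt(53) ↦ -sqrt(53), giving V_4.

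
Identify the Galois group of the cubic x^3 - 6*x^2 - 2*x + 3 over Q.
Gal(K/Q) = S_3 (symmetric group of order 6)

Compute the discriminant of x^3 + (-6)*x^2 + (-2)*x + (3): Δ = 3173. Since Δ is not a rational square, the Galois group is not contained in A_3; it must be the full S_3 (irreducibility of the cubic rules out anything smaller).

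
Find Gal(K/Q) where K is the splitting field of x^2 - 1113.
Gal(K/Q) = Z/2Z (cyclic of order 2)

x^2 - 1113 is irreducible over Q since 1113 is not a rational square. The splitting field Q(sqrt(1113)) has degree 2 over Q, and its unique nontrivial automorphism is sqrt(1113) ↦ -sqrt(1113). Hence Gal(Q(sqrt(1113))/Q) = Z/2Z.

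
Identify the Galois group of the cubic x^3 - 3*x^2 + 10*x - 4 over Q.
Gal(K/Q) = S_3 (symmetric group of order 6)

Compute the discriminant of x^3 + (-3)*x^2 + (10)*x + (-4): Δ = -1804. Since Δ is not a rational square, the Galois group is not contained in A_3; it must be the full S_3 (irreducibility of the cubic rules out anything smaller).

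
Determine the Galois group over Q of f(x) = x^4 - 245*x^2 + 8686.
Gal(K/Q) = V_4 (Klein four-group, Z/2Z × Z/2Z)

f factors as (x^2 - 43)(x^2 - 202), so the splitting field is K = Q(sqrt(43), sqrt(202)). The elements 43, 202, 8686 are all non-squares in Q, so sqrt(43) and sqrt(202) generate independent quadratic extensions. Thus [K:Q] = 4 and Gal(K/Q) is generated by the two order-2 automorphisms sqrt(43) ↦ -sqrt(43) and sqrt(202) ↦ -sqrt(202), giving V_4.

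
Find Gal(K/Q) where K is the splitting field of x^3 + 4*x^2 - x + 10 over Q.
Gal(K/Q) = S_3 (symmetric group of order 6)

Compute the discriminant of x^3 + (4)*x^2 + (-1)*x + (10): Δ = -5960. Since Δ is not a rational square, the Galois group is not contained in A_3; it must be the full S_3 (irreducibility of the cubic rules out anything smaller).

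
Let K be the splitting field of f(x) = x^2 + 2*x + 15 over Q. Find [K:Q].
[K:Q] = 2

The discriminant of x^2 + (2)*x + (15) is b^2 - 4c = 4 - (60) = -56. Since -56 is not a perfect square in Q, the polynomial is irreducible over Q. Its two roots generate a degree-2 extension, so [K:Q] = 2.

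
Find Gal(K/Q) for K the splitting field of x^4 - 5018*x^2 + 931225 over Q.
Gal(K/Q) = Z/2Z (cyclic of order 2)

f factors as (x^2 - 193)(x^2 - 4825), so the splitting field is K = Q(sqrt(193), sqrt(4825)). The squarefree part of 193 is 193 and the squarefree part of 4825 is also 193, so sqrt(193) and sqrt(4825) are both rational multiples of sqrt(193). Hence Q(sqrt(193)) = Q(sqrt(4825)) = Q(sqrt(193)), and the splitting field collapses to a single degree-2 extension with Galois group Z/2Z.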